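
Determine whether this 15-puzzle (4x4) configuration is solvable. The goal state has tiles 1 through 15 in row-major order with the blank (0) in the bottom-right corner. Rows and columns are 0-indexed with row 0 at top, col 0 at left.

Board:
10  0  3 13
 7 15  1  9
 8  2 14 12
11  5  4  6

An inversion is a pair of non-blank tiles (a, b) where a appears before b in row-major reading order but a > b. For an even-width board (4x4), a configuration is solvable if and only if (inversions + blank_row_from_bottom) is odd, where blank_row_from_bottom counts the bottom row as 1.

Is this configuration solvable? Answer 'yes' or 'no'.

Answer: no

Derivation:
Inversions: 58
Blank is in row 0 (0-indexed from top), which is row 4 counting from the bottom (bottom = 1).
58 + 4 = 62, which is even, so the puzzle is not solvable.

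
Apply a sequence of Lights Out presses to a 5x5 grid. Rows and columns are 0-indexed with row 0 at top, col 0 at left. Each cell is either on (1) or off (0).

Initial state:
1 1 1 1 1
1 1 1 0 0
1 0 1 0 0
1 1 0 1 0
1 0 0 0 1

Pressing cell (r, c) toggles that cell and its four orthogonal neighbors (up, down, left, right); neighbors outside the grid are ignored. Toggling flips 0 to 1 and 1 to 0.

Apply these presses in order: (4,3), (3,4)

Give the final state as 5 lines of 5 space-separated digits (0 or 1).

Answer: 1 1 1 1 1
1 1 1 0 0
1 0 1 0 1
1 1 0 1 1
1 0 1 1 1

Derivation:
After press 1 at (4,3):
1 1 1 1 1
1 1 1 0 0
1 0 1 0 0
1 1 0 0 0
1 0 1 1 0

After press 2 at (3,4):
1 1 1 1 1
1 1 1 0 0
1 0 1 0 1
1 1 0 1 1
1 0 1 1 1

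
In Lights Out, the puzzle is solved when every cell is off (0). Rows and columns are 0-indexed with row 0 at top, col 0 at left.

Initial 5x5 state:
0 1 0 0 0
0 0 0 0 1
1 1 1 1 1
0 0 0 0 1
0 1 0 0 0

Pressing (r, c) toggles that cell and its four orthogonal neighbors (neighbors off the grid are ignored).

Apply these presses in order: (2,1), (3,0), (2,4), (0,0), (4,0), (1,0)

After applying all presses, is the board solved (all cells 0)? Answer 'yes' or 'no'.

After press 1 at (2,1):
0 1 0 0 0
0 1 0 0 1
0 0 0 1 1
0 1 0 0 1
0 1 0 0 0

After press 2 at (3,0):
0 1 0 0 0
0 1 0 0 1
1 0 0 1 1
1 0 0 0 1
1 1 0 0 0

After press 3 at (2,4):
0 1 0 0 0
0 1 0 0 0
1 0 0 0 0
1 0 0 0 0
1 1 0 0 0

After press 4 at (0,0):
1 0 0 0 0
1 1 0 0 0
1 0 0 0 0
1 0 0 0 0
1 1 0 0 0

After press 5 at (4,0):
1 0 0 0 0
1 1 0 0 0
1 0 0 0 0
0 0 0 0 0
0 0 0 0 0

After press 6 at (1,0):
0 0 0 0 0
0 0 0 0 0
0 0 0 0 0
0 0 0 0 0
0 0 0 0 0

Lights still on: 0

Answer: yes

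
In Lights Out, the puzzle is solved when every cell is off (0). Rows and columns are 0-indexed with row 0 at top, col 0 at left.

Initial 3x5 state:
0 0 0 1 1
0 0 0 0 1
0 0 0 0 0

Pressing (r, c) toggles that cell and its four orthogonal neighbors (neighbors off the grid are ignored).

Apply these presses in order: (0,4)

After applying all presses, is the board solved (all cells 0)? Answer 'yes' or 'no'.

Answer: yes

Derivation:
After press 1 at (0,4):
0 0 0 0 0
0 0 0 0 0
0 0 0 0 0

Lights still on: 0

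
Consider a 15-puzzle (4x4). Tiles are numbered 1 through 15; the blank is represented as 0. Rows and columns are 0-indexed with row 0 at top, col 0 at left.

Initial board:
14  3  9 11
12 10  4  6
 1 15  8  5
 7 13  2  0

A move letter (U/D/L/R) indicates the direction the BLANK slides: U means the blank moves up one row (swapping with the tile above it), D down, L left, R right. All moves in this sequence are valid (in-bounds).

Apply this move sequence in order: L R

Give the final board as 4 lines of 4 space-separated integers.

After move 1 (L):
14  3  9 11
12 10  4  6
 1 15  8  5
 7 13  0  2

After move 2 (R):
14  3  9 11
12 10  4  6
 1 15  8  5
 7 13  2  0

Answer: 14  3  9 11
12 10  4  6
 1 15  8  5
 7 13  2  0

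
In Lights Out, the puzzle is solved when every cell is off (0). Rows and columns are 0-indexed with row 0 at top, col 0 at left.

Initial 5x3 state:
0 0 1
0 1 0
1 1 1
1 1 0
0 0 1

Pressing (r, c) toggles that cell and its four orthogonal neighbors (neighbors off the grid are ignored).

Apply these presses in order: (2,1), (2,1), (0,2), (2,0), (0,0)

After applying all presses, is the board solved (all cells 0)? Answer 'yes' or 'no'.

After press 1 at (2,1):
0 0 1
0 0 0
0 0 0
1 0 0
0 0 1

After press 2 at (2,1):
0 0 1
0 1 0
1 1 1
1 1 0
0 0 1

After press 3 at (0,2):
0 1 0
0 1 1
1 1 1
1 1 0
0 0 1

After press 4 at (2,0):
0 1 0
1 1 1
0 0 1
0 1 0
0 0 1

After press 5 at (0,0):
1 0 0
0 1 1
0 0 1
0 1 0
0 0 1

Lights still on: 6

Answer: no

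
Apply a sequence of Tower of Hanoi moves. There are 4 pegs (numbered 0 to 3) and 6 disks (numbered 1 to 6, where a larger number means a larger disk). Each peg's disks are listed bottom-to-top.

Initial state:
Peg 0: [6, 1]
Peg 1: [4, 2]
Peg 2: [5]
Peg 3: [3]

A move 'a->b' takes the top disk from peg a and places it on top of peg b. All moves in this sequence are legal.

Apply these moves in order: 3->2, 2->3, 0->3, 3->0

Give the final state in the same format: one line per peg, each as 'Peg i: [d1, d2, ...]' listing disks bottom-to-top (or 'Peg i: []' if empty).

After move 1 (3->2):
Peg 0: [6, 1]
Peg 1: [4, 2]
Peg 2: [5, 3]
Peg 3: []

After move 2 (2->3):
Peg 0: [6, 1]
Peg 1: [4, 2]
Peg 2: [5]
Peg 3: [3]

After move 3 (0->3):
Peg 0: [6]
Peg 1: [4, 2]
Peg 2: [5]
Peg 3: [3, 1]

After move 4 (3->0):
Peg 0: [6, 1]
Peg 1: [4, 2]
Peg 2: [5]
Peg 3: [3]

Answer: Peg 0: [6, 1]
Peg 1: [4, 2]
Peg 2: [5]
Peg 3: [3]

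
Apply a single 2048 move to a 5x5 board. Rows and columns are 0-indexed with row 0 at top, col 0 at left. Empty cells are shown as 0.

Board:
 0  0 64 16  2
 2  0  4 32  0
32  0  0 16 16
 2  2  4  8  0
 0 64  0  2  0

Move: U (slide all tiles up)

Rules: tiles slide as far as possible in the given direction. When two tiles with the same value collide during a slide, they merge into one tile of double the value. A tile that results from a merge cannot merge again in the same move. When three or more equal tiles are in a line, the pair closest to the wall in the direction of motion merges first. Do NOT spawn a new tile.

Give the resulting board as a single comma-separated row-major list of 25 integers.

Slide up:
col 0: [0, 2, 32, 2, 0] -> [2, 32, 2, 0, 0]
col 1: [0, 0, 0, 2, 64] -> [2, 64, 0, 0, 0]
col 2: [64, 4, 0, 4, 0] -> [64, 8, 0, 0, 0]
col 3: [16, 32, 16, 8, 2] -> [16, 32, 16, 8, 2]
col 4: [2, 0, 16, 0, 0] -> [2, 16, 0, 0, 0]

Answer: 2, 2, 64, 16, 2, 32, 64, 8, 32, 16, 2, 0, 0, 16, 0, 0, 0, 0, 8, 0, 0, 0, 0, 2, 0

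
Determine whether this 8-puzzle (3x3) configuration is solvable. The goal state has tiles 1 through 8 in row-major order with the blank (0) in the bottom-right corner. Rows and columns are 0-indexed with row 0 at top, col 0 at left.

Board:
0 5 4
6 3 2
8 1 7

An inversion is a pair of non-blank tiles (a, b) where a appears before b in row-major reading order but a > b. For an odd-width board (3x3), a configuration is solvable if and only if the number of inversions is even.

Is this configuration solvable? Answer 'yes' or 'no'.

Inversions (pairs i<j in row-major order where tile[i] > tile[j] > 0): 15
15 is odd, so the puzzle is not solvable.

Answer: no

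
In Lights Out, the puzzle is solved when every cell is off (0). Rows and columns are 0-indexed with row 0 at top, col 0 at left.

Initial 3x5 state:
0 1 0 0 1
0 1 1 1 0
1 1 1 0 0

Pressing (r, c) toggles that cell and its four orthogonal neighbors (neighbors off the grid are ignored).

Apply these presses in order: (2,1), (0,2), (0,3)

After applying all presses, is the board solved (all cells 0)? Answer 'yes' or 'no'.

Answer: yes

Derivation:
After press 1 at (2,1):
0 1 0 0 1
0 0 1 1 0
0 0 0 0 0

After press 2 at (0,2):
0 0 1 1 1
0 0 0 1 0
0 0 0 0 0

After press 3 at (0,3):
0 0 0 0 0
0 0 0 0 0
0 0 0 0 0

Lights still on: 0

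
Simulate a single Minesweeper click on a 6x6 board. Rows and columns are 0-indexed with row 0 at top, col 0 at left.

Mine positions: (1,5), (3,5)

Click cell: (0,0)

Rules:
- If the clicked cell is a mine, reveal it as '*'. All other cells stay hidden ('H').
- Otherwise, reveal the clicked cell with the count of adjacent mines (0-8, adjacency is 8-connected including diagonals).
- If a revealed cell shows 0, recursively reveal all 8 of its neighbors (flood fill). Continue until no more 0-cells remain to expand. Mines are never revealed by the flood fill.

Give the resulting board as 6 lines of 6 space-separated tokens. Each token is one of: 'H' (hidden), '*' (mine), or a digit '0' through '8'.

0 0 0 0 1 H
0 0 0 0 1 H
0 0 0 0 2 H
0 0 0 0 1 H
0 0 0 0 1 1
0 0 0 0 0 0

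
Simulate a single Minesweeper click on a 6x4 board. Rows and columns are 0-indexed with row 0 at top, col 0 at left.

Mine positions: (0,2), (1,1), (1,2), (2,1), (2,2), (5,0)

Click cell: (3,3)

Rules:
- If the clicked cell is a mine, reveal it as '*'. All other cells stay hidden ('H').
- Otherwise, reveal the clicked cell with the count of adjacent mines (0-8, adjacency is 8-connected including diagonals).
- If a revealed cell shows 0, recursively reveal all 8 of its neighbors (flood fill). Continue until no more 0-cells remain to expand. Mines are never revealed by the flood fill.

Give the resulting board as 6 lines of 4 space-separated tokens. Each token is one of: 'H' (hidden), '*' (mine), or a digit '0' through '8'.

H H H H
H H H H
H H H H
H H H 1
H H H H
H H H H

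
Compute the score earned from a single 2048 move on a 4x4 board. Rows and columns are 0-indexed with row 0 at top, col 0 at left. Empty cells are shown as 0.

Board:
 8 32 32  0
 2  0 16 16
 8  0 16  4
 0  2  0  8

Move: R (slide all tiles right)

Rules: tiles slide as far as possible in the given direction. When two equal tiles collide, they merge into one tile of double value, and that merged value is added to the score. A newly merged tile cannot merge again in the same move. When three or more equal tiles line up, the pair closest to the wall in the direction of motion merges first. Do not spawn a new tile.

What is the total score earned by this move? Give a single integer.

Slide right:
row 0: [8, 32, 32, 0] -> [0, 0, 8, 64]  score +64 (running 64)
row 1: [2, 0, 16, 16] -> [0, 0, 2, 32]  score +32 (running 96)
row 2: [8, 0, 16, 4] -> [0, 8, 16, 4]  score +0 (running 96)
row 3: [0, 2, 0, 8] -> [0, 0, 2, 8]  score +0 (running 96)
Board after move:
 0  0  8 64
 0  0  2 32
 0  8 16  4
 0  0  2  8

Answer: 96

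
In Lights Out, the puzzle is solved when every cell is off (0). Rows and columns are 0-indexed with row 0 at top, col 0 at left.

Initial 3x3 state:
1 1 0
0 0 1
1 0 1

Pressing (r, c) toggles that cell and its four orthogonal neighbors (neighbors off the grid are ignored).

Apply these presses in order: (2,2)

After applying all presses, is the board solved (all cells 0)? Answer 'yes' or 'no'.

Answer: no

Derivation:
After press 1 at (2,2):
1 1 0
0 0 0
1 1 0

Lights still on: 4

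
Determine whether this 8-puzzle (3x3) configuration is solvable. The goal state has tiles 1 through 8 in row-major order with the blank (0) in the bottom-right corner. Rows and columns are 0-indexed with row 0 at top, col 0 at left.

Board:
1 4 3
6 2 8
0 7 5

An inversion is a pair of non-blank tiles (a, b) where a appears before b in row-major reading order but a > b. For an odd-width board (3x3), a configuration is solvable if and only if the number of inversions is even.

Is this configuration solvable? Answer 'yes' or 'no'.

Answer: yes

Derivation:
Inversions (pairs i<j in row-major order where tile[i] > tile[j] > 0): 8
8 is even, so the puzzle is solvable.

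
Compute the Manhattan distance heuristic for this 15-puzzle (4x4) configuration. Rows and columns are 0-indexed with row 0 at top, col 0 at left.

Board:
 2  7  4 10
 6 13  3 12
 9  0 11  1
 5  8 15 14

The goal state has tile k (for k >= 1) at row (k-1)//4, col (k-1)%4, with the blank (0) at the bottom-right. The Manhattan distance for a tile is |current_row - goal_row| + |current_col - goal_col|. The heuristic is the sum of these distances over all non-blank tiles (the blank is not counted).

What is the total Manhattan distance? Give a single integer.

Answer: 27

Derivation:
Tile 2: (0,0)->(0,1) = 1
Tile 7: (0,1)->(1,2) = 2
Tile 4: (0,2)->(0,3) = 1
Tile 10: (0,3)->(2,1) = 4
Tile 6: (1,0)->(1,1) = 1
Tile 13: (1,1)->(3,0) = 3
Tile 3: (1,2)->(0,2) = 1
Tile 12: (1,3)->(2,3) = 1
Tile 9: (2,0)->(2,0) = 0
Tile 11: (2,2)->(2,2) = 0
Tile 1: (2,3)->(0,0) = 5
Tile 5: (3,0)->(1,0) = 2
Tile 8: (3,1)->(1,3) = 4
Tile 15: (3,2)->(3,2) = 0
Tile 14: (3,3)->(3,1) = 2
Sum: 1 + 2 + 1 + 4 + 1 + 3 + 1 + 1 + 0 + 0 + 5 + 2 + 4 + 0 + 2 = 27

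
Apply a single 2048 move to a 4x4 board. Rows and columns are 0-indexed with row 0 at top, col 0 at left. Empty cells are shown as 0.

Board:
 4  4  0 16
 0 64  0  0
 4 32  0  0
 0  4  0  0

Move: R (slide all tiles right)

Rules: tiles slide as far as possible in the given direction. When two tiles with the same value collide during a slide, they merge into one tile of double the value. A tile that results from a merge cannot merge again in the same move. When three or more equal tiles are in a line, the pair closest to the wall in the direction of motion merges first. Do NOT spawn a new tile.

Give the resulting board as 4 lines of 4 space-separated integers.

Slide right:
row 0: [4, 4, 0, 16] -> [0, 0, 8, 16]
row 1: [0, 64, 0, 0] -> [0, 0, 0, 64]
row 2: [4, 32, 0, 0] -> [0, 0, 4, 32]
row 3: [0, 4, 0, 0] -> [0, 0, 0, 4]

Answer:  0  0  8 16
 0  0  0 64
 0  0  4 32
 0  0  0  4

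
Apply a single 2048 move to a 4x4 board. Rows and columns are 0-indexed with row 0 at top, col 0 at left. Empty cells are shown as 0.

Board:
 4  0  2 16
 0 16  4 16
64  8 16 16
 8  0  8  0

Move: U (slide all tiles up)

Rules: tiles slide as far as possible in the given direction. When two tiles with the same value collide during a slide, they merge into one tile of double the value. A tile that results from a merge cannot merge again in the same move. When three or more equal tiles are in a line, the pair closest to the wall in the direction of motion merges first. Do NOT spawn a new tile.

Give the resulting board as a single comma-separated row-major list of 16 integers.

Slide up:
col 0: [4, 0, 64, 8] -> [4, 64, 8, 0]
col 1: [0, 16, 8, 0] -> [16, 8, 0, 0]
col 2: [2, 4, 16, 8] -> [2, 4, 16, 8]
col 3: [16, 16, 16, 0] -> [32, 16, 0, 0]

Answer: 4, 16, 2, 32, 64, 8, 4, 16, 8, 0, 16, 0, 0, 0, 8, 0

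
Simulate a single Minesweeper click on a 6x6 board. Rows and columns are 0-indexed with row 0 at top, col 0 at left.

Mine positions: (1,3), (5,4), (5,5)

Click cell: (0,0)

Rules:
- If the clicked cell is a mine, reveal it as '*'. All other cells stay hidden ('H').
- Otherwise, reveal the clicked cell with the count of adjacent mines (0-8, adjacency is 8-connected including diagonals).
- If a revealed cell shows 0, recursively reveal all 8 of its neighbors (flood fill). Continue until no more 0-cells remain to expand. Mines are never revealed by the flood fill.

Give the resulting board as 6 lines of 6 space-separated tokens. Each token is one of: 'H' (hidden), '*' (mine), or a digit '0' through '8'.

0 0 1 H 1 0
0 0 1 H 1 0
0 0 1 1 1 0
0 0 0 0 0 0
0 0 0 1 2 2
0 0 0 1 H H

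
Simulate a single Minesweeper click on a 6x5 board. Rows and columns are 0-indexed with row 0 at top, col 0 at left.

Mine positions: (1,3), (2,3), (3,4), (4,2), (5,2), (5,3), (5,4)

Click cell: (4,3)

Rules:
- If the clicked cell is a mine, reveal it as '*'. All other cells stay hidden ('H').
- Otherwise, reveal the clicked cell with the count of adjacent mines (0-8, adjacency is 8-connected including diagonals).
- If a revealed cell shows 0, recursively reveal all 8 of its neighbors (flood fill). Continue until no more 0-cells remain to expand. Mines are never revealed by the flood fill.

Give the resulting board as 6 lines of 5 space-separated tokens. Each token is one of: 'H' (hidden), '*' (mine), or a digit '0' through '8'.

H H H H H
H H H H H
H H H H H
H H H H H
H H H 5 H
H H H H H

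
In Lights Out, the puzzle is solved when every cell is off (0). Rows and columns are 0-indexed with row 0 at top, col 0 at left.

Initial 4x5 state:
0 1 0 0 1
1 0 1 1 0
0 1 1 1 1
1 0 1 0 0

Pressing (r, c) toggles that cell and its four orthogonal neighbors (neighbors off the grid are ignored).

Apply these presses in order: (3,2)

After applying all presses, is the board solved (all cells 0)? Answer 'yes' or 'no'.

Answer: no

Derivation:
After press 1 at (3,2):
0 1 0 0 1
1 0 1 1 0
0 1 0 1 1
1 1 0 1 0

Lights still on: 11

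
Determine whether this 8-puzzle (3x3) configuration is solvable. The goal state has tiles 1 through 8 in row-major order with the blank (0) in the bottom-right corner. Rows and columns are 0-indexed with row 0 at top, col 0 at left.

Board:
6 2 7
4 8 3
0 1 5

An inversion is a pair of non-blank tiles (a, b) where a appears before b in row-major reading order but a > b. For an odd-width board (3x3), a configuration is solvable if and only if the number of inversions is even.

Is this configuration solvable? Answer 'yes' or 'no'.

Inversions (pairs i<j in row-major order where tile[i] > tile[j] > 0): 16
16 is even, so the puzzle is solvable.

Answer: yes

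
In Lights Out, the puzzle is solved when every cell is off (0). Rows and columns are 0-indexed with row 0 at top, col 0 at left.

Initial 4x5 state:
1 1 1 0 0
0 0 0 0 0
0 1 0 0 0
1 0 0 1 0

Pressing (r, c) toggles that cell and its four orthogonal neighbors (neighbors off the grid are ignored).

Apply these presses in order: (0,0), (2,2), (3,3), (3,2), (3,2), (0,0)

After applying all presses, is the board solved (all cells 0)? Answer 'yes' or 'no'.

Answer: no

Derivation:
After press 1 at (0,0):
0 0 1 0 0
1 0 0 0 0
0 1 0 0 0
1 0 0 1 0

After press 2 at (2,2):
0 0 1 0 0
1 0 1 0 0
0 0 1 1 0
1 0 1 1 0

After press 3 at (3,3):
0 0 1 0 0
1 0 1 0 0
0 0 1 0 0
1 0 0 0 1

After press 4 at (3,2):
0 0 1 0 0
1 0 1 0 0
0 0 0 0 0
1 1 1 1 1

After press 5 at (3,2):
0 0 1 0 0
1 0 1 0 0
0 0 1 0 0
1 0 0 0 1

After press 6 at (0,0):
1 1 1 0 0
0 0 1 0 0
0 0 1 0 0
1 0 0 0 1

Lights still on: 7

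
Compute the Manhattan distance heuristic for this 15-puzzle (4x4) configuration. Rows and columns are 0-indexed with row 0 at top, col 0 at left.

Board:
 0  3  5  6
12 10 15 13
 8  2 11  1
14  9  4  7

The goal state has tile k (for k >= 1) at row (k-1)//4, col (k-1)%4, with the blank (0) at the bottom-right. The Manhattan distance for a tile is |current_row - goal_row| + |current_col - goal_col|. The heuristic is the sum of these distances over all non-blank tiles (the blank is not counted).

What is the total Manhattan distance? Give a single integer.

Answer: 40

Derivation:
Tile 3: (0,1)->(0,2) = 1
Tile 5: (0,2)->(1,0) = 3
Tile 6: (0,3)->(1,1) = 3
Tile 12: (1,0)->(2,3) = 4
Tile 10: (1,1)->(2,1) = 1
Tile 15: (1,2)->(3,2) = 2
Tile 13: (1,3)->(3,0) = 5
Tile 8: (2,0)->(1,3) = 4
Tile 2: (2,1)->(0,1) = 2
Tile 11: (2,2)->(2,2) = 0
Tile 1: (2,3)->(0,0) = 5
Tile 14: (3,0)->(3,1) = 1
Tile 9: (3,1)->(2,0) = 2
Tile 4: (3,2)->(0,3) = 4
Tile 7: (3,3)->(1,2) = 3
Sum: 1 + 3 + 3 + 4 + 1 + 2 + 5 + 4 + 2 + 0 + 5 + 1 + 2 + 4 + 3 = 40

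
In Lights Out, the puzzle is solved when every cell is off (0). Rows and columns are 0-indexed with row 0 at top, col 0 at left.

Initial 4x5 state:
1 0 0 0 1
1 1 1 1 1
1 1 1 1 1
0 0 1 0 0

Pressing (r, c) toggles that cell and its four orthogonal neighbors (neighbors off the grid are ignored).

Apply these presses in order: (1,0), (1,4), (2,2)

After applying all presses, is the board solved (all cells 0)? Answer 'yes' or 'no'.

Answer: yes

Derivation:
After press 1 at (1,0):
0 0 0 0 1
0 0 1 1 1
0 1 1 1 1
0 0 1 0 0

After press 2 at (1,4):
0 0 0 0 0
0 0 1 0 0
0 1 1 1 0
0 0 1 0 0

After press 3 at (2,2):
0 0 0 0 0
0 0 0 0 0
0 0 0 0 0
0 0 0 0 0

Lights still on: 0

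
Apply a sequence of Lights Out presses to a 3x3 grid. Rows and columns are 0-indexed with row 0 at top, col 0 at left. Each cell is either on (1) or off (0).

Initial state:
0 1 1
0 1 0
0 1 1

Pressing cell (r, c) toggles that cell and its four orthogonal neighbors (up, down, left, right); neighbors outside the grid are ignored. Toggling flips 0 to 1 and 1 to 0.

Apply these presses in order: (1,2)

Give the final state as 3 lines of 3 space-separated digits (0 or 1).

After press 1 at (1,2):
0 1 0
0 0 1
0 1 0

Answer: 0 1 0
0 0 1
0 1 0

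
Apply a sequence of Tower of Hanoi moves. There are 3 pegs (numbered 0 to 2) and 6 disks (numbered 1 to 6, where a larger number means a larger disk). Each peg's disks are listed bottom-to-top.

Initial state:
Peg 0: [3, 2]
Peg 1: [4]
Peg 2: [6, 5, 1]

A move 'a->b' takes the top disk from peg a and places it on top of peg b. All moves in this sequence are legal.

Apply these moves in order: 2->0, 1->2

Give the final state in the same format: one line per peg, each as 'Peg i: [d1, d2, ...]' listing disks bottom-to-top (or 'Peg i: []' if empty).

Answer: Peg 0: [3, 2, 1]
Peg 1: []
Peg 2: [6, 5, 4]

Derivation:
After move 1 (2->0):
Peg 0: [3, 2, 1]
Peg 1: [4]
Peg 2: [6, 5]

After move 2 (1->2):
Peg 0: [3, 2, 1]
Peg 1: []
Peg 2: [6, 5, 4]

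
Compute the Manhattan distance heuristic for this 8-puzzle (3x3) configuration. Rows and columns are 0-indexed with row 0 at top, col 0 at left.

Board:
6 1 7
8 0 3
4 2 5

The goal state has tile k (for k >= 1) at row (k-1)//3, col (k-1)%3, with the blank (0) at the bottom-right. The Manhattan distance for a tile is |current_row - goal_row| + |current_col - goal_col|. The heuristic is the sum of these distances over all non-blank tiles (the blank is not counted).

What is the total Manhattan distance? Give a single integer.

Answer: 16

Derivation:
Tile 6: at (0,0), goal (1,2), distance |0-1|+|0-2| = 3
Tile 1: at (0,1), goal (0,0), distance |0-0|+|1-0| = 1
Tile 7: at (0,2), goal (2,0), distance |0-2|+|2-0| = 4
Tile 8: at (1,0), goal (2,1), distance |1-2|+|0-1| = 2
Tile 3: at (1,2), goal (0,2), distance |1-0|+|2-2| = 1
Tile 4: at (2,0), goal (1,0), distance |2-1|+|0-0| = 1
Tile 2: at (2,1), goal (0,1), distance |2-0|+|1-1| = 2
Tile 5: at (2,2), goal (1,1), distance |2-1|+|2-1| = 2
Sum: 3 + 1 + 4 + 2 + 1 + 1 + 2 + 2 = 16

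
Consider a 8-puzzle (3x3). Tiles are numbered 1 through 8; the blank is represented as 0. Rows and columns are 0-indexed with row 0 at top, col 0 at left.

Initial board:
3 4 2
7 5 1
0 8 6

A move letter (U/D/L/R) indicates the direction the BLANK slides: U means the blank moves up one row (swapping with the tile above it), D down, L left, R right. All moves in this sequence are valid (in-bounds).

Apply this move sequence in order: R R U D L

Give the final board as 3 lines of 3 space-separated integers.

After move 1 (R):
3 4 2
7 5 1
8 0 6

After move 2 (R):
3 4 2
7 5 1
8 6 0

After move 3 (U):
3 4 2
7 5 0
8 6 1

After move 4 (D):
3 4 2
7 5 1
8 6 0

After move 5 (L):
3 4 2
7 5 1
8 0 6

Answer: 3 4 2
7 5 1
8 0 6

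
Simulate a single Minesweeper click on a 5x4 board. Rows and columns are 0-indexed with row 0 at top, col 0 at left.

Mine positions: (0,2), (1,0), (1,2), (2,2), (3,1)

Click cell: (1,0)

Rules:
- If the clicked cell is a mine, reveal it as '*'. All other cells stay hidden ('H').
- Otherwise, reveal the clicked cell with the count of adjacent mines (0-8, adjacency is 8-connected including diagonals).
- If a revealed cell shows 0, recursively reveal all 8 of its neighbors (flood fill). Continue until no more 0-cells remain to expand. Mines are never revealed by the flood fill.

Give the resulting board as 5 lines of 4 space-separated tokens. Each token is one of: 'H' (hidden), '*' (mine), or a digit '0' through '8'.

H H H H
* H H H
H H H H
H H H H
H H H H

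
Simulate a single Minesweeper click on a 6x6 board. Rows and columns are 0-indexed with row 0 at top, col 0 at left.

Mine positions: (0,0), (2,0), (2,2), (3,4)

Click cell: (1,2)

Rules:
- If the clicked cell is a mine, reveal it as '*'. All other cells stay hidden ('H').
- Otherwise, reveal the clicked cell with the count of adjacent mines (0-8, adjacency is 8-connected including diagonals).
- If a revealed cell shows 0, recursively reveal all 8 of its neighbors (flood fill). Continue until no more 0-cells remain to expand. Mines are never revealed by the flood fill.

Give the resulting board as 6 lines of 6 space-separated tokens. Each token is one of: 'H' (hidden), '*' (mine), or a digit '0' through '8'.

H H H H H H
H H 1 H H H
H H H H H H
H H H H H H
H H H H H H
H H H H H H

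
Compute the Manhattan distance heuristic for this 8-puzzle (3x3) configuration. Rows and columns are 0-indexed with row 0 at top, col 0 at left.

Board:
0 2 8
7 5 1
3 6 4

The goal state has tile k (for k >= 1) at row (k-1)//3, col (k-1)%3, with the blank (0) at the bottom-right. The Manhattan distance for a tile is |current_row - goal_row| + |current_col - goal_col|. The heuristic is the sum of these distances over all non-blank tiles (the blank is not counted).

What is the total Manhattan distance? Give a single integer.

Answer: 16

Derivation:
Tile 2: (0,1)->(0,1) = 0
Tile 8: (0,2)->(2,1) = 3
Tile 7: (1,0)->(2,0) = 1
Tile 5: (1,1)->(1,1) = 0
Tile 1: (1,2)->(0,0) = 3
Tile 3: (2,0)->(0,2) = 4
Tile 6: (2,1)->(1,2) = 2
Tile 4: (2,2)->(1,0) = 3
Sum: 0 + 3 + 1 + 0 + 3 + 4 + 2 + 3 = 16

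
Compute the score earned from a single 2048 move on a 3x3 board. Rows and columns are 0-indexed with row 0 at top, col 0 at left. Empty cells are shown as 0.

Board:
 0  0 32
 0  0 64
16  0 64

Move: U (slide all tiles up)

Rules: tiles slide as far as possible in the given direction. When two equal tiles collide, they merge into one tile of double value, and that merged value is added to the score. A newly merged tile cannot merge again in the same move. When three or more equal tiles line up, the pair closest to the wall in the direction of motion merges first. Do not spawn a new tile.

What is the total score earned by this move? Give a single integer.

Slide up:
col 0: [0, 0, 16] -> [16, 0, 0]  score +0 (running 0)
col 1: [0, 0, 0] -> [0, 0, 0]  score +0 (running 0)
col 2: [32, 64, 64] -> [32, 128, 0]  score +128 (running 128)
Board after move:
 16   0  32
  0   0 128
  0   0   0

Answer: 128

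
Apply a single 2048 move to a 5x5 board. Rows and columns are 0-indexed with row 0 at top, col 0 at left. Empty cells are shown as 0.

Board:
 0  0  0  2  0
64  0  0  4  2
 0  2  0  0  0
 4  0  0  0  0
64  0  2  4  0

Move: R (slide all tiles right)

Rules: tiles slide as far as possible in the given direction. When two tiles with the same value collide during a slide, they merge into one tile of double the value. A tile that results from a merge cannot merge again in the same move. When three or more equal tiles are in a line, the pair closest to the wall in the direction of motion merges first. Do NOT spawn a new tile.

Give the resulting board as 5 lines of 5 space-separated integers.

Slide right:
row 0: [0, 0, 0, 2, 0] -> [0, 0, 0, 0, 2]
row 1: [64, 0, 0, 4, 2] -> [0, 0, 64, 4, 2]
row 2: [0, 2, 0, 0, 0] -> [0, 0, 0, 0, 2]
row 3: [4, 0, 0, 0, 0] -> [0, 0, 0, 0, 4]
row 4: [64, 0, 2, 4, 0] -> [0, 0, 64, 2, 4]

Answer:  0  0  0  0  2
 0  0 64  4  2
 0  0  0  0  2
 0  0  0  0  4
 0  0 64  2  4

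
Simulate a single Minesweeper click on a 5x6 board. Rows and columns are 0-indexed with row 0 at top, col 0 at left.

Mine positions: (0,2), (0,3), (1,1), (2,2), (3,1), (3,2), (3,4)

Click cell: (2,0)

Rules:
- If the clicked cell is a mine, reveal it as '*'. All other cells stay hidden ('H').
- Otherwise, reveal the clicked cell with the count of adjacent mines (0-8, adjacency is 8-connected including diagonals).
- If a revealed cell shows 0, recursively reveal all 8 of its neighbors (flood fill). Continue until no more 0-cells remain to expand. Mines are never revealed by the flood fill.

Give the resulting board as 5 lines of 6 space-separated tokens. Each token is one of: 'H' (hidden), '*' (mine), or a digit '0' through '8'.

H H H H H H
H H H H H H
2 H H H H H
H H H H H H
H H H H H H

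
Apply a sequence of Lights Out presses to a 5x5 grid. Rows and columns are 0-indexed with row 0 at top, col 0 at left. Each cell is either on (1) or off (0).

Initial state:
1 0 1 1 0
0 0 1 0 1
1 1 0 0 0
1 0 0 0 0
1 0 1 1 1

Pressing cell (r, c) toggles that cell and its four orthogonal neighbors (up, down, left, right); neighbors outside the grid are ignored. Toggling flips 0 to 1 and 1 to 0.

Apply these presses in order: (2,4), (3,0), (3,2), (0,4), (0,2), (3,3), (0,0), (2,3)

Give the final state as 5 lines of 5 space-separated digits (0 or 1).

After press 1 at (2,4):
1 0 1 1 0
0 0 1 0 0
1 1 0 1 1
1 0 0 0 1
1 0 1 1 1

After press 2 at (3,0):
1 0 1 1 0
0 0 1 0 0
0 1 0 1 1
0 1 0 0 1
0 0 1 1 1

After press 3 at (3,2):
1 0 1 1 0
0 0 1 0 0
0 1 1 1 1
0 0 1 1 1
0 0 0 1 1

After press 4 at (0,4):
1 0 1 0 1
0 0 1 0 1
0 1 1 1 1
0 0 1 1 1
0 0 0 1 1

After press 5 at (0,2):
1 1 0 1 1
0 0 0 0 1
0 1 1 1 1
0 0 1 1 1
0 0 0 1 1

After press 6 at (3,3):
1 1 0 1 1
0 0 0 0 1
0 1 1 0 1
0 0 0 0 0
0 0 0 0 1

After press 7 at (0,0):
0 0 0 1 1
1 0 0 0 1
0 1 1 0 1
0 0 0 0 0
0 0 0 0 1

After press 8 at (2,3):
0 0 0 1 1
1 0 0 1 1
0 1 0 1 0
0 0 0 1 0
0 0 0 0 1

Answer: 0 0 0 1 1
1 0 0 1 1
0 1 0 1 0
0 0 0 1 0
0 0 0 0 1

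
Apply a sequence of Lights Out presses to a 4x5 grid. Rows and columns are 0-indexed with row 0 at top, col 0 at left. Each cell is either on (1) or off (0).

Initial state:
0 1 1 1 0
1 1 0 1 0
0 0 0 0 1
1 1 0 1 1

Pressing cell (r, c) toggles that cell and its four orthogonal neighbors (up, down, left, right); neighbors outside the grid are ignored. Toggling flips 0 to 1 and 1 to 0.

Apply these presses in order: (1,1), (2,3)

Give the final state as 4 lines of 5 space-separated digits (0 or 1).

After press 1 at (1,1):
0 0 1 1 0
0 0 1 1 0
0 1 0 0 1
1 1 0 1 1

After press 2 at (2,3):
0 0 1 1 0
0 0 1 0 0
0 1 1 1 0
1 1 0 0 1

Answer: 0 0 1 1 0
0 0 1 0 0
0 1 1 1 0
1 1 0 0 1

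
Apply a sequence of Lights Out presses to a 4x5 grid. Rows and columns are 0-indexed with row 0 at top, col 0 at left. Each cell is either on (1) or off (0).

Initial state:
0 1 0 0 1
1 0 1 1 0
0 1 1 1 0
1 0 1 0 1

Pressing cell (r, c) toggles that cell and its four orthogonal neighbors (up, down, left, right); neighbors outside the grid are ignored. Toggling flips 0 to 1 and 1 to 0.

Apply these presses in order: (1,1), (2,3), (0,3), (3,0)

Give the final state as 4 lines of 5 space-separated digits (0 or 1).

After press 1 at (1,1):
0 0 0 0 1
0 1 0 1 0
0 0 1 1 0
1 0 1 0 1

After press 2 at (2,3):
0 0 0 0 1
0 1 0 0 0
0 0 0 0 1
1 0 1 1 1

After press 3 at (0,3):
0 0 1 1 0
0 1 0 1 0
0 0 0 0 1
1 0 1 1 1

After press 4 at (3,0):
0 0 1 1 0
0 1 0 1 0
1 0 0 0 1
0 1 1 1 1

Answer: 0 0 1 1 0
0 1 0 1 0
1 0 0 0 1
0 1 1 1 1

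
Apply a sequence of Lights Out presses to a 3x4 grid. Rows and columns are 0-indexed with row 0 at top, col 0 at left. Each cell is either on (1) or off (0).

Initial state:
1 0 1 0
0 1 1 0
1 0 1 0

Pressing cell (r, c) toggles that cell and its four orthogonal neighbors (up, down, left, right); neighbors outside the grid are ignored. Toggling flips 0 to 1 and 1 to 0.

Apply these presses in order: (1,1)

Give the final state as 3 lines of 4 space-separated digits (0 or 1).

After press 1 at (1,1):
1 1 1 0
1 0 0 0
1 1 1 0

Answer: 1 1 1 0
1 0 0 0
1 1 1 0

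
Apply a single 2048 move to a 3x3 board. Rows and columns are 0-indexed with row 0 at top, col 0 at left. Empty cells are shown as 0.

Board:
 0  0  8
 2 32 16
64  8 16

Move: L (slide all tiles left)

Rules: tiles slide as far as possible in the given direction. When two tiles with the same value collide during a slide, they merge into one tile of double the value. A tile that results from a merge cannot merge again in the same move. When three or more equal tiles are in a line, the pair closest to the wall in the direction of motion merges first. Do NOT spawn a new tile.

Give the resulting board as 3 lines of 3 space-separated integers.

Answer:  8  0  0
 2 32 16
64  8 16

Derivation:
Slide left:
row 0: [0, 0, 8] -> [8, 0, 0]
row 1: [2, 32, 16] -> [2, 32, 16]
row 2: [64, 8, 16] -> [64, 8, 16]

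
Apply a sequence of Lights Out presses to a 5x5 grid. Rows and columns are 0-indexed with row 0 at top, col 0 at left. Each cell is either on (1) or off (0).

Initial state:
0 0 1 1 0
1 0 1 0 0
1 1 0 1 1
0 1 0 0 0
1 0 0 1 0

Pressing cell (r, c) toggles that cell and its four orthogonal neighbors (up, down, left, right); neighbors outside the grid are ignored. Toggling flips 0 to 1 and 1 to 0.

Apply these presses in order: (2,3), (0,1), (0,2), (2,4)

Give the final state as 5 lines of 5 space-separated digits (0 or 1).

After press 1 at (2,3):
0 0 1 1 0
1 0 1 1 0
1 1 1 0 0
0 1 0 1 0
1 0 0 1 0

After press 2 at (0,1):
1 1 0 1 0
1 1 1 1 0
1 1 1 0 0
0 1 0 1 0
1 0 0 1 0

After press 3 at (0,2):
1 0 1 0 0
1 1 0 1 0
1 1 1 0 0
0 1 0 1 0
1 0 0 1 0

After press 4 at (2,4):
1 0 1 0 0
1 1 0 1 1
1 1 1 1 1
0 1 0 1 1
1 0 0 1 0

Answer: 1 0 1 0 0
1 1 0 1 1
1 1 1 1 1
0 1 0 1 1
1 0 0 1 0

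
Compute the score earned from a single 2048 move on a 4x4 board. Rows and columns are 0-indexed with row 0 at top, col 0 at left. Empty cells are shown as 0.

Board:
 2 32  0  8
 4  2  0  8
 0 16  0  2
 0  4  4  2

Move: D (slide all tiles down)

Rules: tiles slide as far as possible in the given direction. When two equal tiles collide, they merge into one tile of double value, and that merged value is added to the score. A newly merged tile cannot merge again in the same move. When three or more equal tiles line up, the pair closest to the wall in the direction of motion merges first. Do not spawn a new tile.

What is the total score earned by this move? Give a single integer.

Slide down:
col 0: [2, 4, 0, 0] -> [0, 0, 2, 4]  score +0 (running 0)
col 1: [32, 2, 16, 4] -> [32, 2, 16, 4]  score +0 (running 0)
col 2: [0, 0, 0, 4] -> [0, 0, 0, 4]  score +0 (running 0)
col 3: [8, 8, 2, 2] -> [0, 0, 16, 4]  score +20 (running 20)
Board after move:
 0 32  0  0
 0  2  0  0
 2 16  0 16
 4  4  4  4

Answer: 20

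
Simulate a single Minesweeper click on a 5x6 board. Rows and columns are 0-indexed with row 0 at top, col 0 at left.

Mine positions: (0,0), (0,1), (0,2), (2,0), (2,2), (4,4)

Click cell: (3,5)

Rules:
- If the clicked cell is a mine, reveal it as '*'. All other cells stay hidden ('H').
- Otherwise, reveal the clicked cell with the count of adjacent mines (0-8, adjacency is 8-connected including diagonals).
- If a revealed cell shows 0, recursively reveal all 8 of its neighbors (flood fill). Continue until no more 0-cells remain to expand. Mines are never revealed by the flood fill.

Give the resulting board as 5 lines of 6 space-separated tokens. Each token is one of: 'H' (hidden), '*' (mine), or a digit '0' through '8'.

H H H H H H
H H H H H H
H H H H H H
H H H H H 1
H H H H H H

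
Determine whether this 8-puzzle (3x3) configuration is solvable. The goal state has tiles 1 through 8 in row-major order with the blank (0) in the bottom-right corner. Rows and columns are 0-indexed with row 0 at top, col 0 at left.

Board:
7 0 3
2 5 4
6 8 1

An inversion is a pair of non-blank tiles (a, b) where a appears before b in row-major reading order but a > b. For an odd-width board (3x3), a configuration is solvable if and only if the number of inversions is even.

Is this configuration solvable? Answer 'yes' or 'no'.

Inversions (pairs i<j in row-major order where tile[i] > tile[j] > 0): 14
14 is even, so the puzzle is solvable.

Answer: yes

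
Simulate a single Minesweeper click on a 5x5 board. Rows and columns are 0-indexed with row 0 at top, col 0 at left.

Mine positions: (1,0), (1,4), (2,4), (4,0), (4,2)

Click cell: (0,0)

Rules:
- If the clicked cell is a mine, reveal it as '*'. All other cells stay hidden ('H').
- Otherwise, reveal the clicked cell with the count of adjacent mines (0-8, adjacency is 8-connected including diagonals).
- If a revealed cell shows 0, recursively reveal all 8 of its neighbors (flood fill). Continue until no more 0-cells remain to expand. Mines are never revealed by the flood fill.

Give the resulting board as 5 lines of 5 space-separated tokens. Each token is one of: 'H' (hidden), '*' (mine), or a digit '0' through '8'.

1 H H H H
H H H H H
H H H H H
H H H H H
H H H H H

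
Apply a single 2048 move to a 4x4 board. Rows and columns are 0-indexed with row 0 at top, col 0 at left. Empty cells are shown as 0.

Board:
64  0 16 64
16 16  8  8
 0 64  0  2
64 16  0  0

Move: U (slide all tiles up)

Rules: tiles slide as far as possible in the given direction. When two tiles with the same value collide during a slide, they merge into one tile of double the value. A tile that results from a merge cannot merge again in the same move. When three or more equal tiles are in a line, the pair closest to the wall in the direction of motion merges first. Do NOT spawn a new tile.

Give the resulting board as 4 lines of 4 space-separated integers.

Answer: 64 16 16 64
16 64  8  8
64 16  0  2
 0  0  0  0

Derivation:
Slide up:
col 0: [64, 16, 0, 64] -> [64, 16, 64, 0]
col 1: [0, 16, 64, 16] -> [16, 64, 16, 0]
col 2: [16, 8, 0, 0] -> [16, 8, 0, 0]
col 3: [64, 8, 2, 0] -> [64, 8, 2, 0]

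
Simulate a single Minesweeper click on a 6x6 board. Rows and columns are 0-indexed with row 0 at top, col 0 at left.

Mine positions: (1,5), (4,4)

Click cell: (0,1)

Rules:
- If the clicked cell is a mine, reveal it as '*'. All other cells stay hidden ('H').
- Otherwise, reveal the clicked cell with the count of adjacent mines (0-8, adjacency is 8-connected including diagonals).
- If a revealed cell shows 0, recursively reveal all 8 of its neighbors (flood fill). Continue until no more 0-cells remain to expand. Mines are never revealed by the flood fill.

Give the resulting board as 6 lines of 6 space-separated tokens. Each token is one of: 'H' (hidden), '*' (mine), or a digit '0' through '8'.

0 0 0 0 1 H
0 0 0 0 1 H
0 0 0 0 1 H
0 0 0 1 1 H
0 0 0 1 H H
0 0 0 1 H H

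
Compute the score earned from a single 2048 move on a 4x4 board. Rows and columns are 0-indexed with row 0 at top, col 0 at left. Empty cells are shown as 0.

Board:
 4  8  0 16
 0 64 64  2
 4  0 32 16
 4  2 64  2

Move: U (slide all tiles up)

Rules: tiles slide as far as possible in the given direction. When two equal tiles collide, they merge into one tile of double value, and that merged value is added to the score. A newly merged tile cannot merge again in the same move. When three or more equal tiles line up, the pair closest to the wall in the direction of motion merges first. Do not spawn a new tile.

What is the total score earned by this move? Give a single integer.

Answer: 8

Derivation:
Slide up:
col 0: [4, 0, 4, 4] -> [8, 4, 0, 0]  score +8 (running 8)
col 1: [8, 64, 0, 2] -> [8, 64, 2, 0]  score +0 (running 8)
col 2: [0, 64, 32, 64] -> [64, 32, 64, 0]  score +0 (running 8)
col 3: [16, 2, 16, 2] -> [16, 2, 16, 2]  score +0 (running 8)
Board after move:
 8  8 64 16
 4 64 32  2
 0  2 64 16
 0  0  0  2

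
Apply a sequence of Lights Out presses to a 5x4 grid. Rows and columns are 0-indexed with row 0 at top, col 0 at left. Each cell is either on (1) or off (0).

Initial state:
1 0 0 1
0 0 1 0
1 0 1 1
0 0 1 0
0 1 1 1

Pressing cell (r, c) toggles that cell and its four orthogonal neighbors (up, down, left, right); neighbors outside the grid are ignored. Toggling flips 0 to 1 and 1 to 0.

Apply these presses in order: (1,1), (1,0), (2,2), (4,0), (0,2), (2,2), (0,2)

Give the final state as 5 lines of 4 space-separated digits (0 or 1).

Answer: 0 1 0 1
0 0 0 0
0 1 1 1
1 0 1 0
1 0 1 1

Derivation:
After press 1 at (1,1):
1 1 0 1
1 1 0 0
1 1 1 1
0 0 1 0
0 1 1 1

After press 2 at (1,0):
0 1 0 1
0 0 0 0
0 1 1 1
0 0 1 0
0 1 1 1

After press 3 at (2,2):
0 1 0 1
0 0 1 0
0 0 0 0
0 0 0 0
0 1 1 1

After press 4 at (4,0):
0 1 0 1
0 0 1 0
0 0 0 0
1 0 0 0
1 0 1 1

After press 5 at (0,2):
0 0 1 0
0 0 0 0
0 0 0 0
1 0 0 0
1 0 1 1

After press 6 at (2,2):
0 0 1 0
0 0 1 0
0 1 1 1
1 0 1 0
1 0 1 1

After press 7 at (0,2):
0 1 0 1
0 0 0 0
0 1 1 1
1 0 1 0
1 0 1 1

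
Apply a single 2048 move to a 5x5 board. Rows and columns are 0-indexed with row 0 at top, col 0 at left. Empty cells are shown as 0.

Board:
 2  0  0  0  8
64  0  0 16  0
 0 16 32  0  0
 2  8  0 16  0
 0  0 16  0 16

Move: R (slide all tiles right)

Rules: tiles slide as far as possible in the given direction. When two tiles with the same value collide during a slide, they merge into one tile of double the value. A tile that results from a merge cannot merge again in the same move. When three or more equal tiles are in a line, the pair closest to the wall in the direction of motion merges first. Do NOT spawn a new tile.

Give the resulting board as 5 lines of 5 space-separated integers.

Answer:  0  0  0  2  8
 0  0  0 64 16
 0  0  0 16 32
 0  0  2  8 16
 0  0  0  0 32

Derivation:
Slide right:
row 0: [2, 0, 0, 0, 8] -> [0, 0, 0, 2, 8]
row 1: [64, 0, 0, 16, 0] -> [0, 0, 0, 64, 16]
row 2: [0, 16, 32, 0, 0] -> [0, 0, 0, 16, 32]
row 3: [2, 8, 0, 16, 0] -> [0, 0, 2, 8, 16]
row 4: [0, 0, 16, 0, 16] -> [0, 0, 0, 0, 32]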